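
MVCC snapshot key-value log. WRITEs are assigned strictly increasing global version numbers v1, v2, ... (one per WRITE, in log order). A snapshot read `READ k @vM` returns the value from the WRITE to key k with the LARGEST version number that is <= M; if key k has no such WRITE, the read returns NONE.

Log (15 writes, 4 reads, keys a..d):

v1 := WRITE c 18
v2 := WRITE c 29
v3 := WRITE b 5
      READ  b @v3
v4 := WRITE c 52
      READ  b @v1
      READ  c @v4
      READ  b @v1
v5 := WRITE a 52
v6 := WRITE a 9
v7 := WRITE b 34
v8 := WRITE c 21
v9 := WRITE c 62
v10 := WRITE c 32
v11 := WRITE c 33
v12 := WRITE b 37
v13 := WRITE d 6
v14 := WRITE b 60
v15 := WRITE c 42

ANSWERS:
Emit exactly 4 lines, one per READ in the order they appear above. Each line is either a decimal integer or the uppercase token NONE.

v1: WRITE c=18  (c history now [(1, 18)])
v2: WRITE c=29  (c history now [(1, 18), (2, 29)])
v3: WRITE b=5  (b history now [(3, 5)])
READ b @v3: history=[(3, 5)] -> pick v3 -> 5
v4: WRITE c=52  (c history now [(1, 18), (2, 29), (4, 52)])
READ b @v1: history=[(3, 5)] -> no version <= 1 -> NONE
READ c @v4: history=[(1, 18), (2, 29), (4, 52)] -> pick v4 -> 52
READ b @v1: history=[(3, 5)] -> no version <= 1 -> NONE
v5: WRITE a=52  (a history now [(5, 52)])
v6: WRITE a=9  (a history now [(5, 52), (6, 9)])
v7: WRITE b=34  (b history now [(3, 5), (7, 34)])
v8: WRITE c=21  (c history now [(1, 18), (2, 29), (4, 52), (8, 21)])
v9: WRITE c=62  (c history now [(1, 18), (2, 29), (4, 52), (8, 21), (9, 62)])
v10: WRITE c=32  (c history now [(1, 18), (2, 29), (4, 52), (8, 21), (9, 62), (10, 32)])
v11: WRITE c=33  (c history now [(1, 18), (2, 29), (4, 52), (8, 21), (9, 62), (10, 32), (11, 33)])
v12: WRITE b=37  (b history now [(3, 5), (7, 34), (12, 37)])
v13: WRITE d=6  (d history now [(13, 6)])
v14: WRITE b=60  (b history now [(3, 5), (7, 34), (12, 37), (14, 60)])
v15: WRITE c=42  (c history now [(1, 18), (2, 29), (4, 52), (8, 21), (9, 62), (10, 32), (11, 33), (15, 42)])

Answer: 5
NONE
52
NONE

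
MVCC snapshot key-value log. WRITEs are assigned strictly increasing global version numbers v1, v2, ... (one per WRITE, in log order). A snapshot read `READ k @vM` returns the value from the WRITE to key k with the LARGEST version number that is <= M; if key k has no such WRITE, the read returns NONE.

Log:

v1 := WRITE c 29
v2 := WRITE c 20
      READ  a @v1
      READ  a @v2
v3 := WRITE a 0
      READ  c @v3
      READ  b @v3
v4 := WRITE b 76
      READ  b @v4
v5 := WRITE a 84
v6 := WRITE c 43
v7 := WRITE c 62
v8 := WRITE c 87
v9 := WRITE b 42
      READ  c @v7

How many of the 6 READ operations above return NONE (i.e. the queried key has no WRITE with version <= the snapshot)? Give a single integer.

Answer: 3

Derivation:
v1: WRITE c=29  (c history now [(1, 29)])
v2: WRITE c=20  (c history now [(1, 29), (2, 20)])
READ a @v1: history=[] -> no version <= 1 -> NONE
READ a @v2: history=[] -> no version <= 2 -> NONE
v3: WRITE a=0  (a history now [(3, 0)])
READ c @v3: history=[(1, 29), (2, 20)] -> pick v2 -> 20
READ b @v3: history=[] -> no version <= 3 -> NONE
v4: WRITE b=76  (b history now [(4, 76)])
READ b @v4: history=[(4, 76)] -> pick v4 -> 76
v5: WRITE a=84  (a history now [(3, 0), (5, 84)])
v6: WRITE c=43  (c history now [(1, 29), (2, 20), (6, 43)])
v7: WRITE c=62  (c history now [(1, 29), (2, 20), (6, 43), (7, 62)])
v8: WRITE c=87  (c history now [(1, 29), (2, 20), (6, 43), (7, 62), (8, 87)])
v9: WRITE b=42  (b history now [(4, 76), (9, 42)])
READ c @v7: history=[(1, 29), (2, 20), (6, 43), (7, 62), (8, 87)] -> pick v7 -> 62
Read results in order: ['NONE', 'NONE', '20', 'NONE', '76', '62']
NONE count = 3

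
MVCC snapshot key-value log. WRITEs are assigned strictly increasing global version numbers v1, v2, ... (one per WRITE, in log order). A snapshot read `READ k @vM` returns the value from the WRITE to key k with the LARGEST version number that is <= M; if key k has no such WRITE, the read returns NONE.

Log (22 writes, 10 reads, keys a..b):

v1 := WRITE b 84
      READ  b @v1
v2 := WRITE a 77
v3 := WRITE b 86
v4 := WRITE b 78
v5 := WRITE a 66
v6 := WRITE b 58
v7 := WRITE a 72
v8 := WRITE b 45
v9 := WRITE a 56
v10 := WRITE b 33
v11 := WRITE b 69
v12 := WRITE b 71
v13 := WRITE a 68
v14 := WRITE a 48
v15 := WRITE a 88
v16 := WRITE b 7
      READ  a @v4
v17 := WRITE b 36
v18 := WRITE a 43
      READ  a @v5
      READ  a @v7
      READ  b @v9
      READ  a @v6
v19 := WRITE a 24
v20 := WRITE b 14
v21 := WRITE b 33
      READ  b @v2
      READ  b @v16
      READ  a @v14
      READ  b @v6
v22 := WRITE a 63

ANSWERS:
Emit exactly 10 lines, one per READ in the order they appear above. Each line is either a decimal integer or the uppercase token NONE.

v1: WRITE b=84  (b history now [(1, 84)])
READ b @v1: history=[(1, 84)] -> pick v1 -> 84
v2: WRITE a=77  (a history now [(2, 77)])
v3: WRITE b=86  (b history now [(1, 84), (3, 86)])
v4: WRITE b=78  (b history now [(1, 84), (3, 86), (4, 78)])
v5: WRITE a=66  (a history now [(2, 77), (5, 66)])
v6: WRITE b=58  (b history now [(1, 84), (3, 86), (4, 78), (6, 58)])
v7: WRITE a=72  (a history now [(2, 77), (5, 66), (7, 72)])
v8: WRITE b=45  (b history now [(1, 84), (3, 86), (4, 78), (6, 58), (8, 45)])
v9: WRITE a=56  (a history now [(2, 77), (5, 66), (7, 72), (9, 56)])
v10: WRITE b=33  (b history now [(1, 84), (3, 86), (4, 78), (6, 58), (8, 45), (10, 33)])
v11: WRITE b=69  (b history now [(1, 84), (3, 86), (4, 78), (6, 58), (8, 45), (10, 33), (11, 69)])
v12: WRITE b=71  (b history now [(1, 84), (3, 86), (4, 78), (6, 58), (8, 45), (10, 33), (11, 69), (12, 71)])
v13: WRITE a=68  (a history now [(2, 77), (5, 66), (7, 72), (9, 56), (13, 68)])
v14: WRITE a=48  (a history now [(2, 77), (5, 66), (7, 72), (9, 56), (13, 68), (14, 48)])
v15: WRITE a=88  (a history now [(2, 77), (5, 66), (7, 72), (9, 56), (13, 68), (14, 48), (15, 88)])
v16: WRITE b=7  (b history now [(1, 84), (3, 86), (4, 78), (6, 58), (8, 45), (10, 33), (11, 69), (12, 71), (16, 7)])
READ a @v4: history=[(2, 77), (5, 66), (7, 72), (9, 56), (13, 68), (14, 48), (15, 88)] -> pick v2 -> 77
v17: WRITE b=36  (b history now [(1, 84), (3, 86), (4, 78), (6, 58), (8, 45), (10, 33), (11, 69), (12, 71), (16, 7), (17, 36)])
v18: WRITE a=43  (a history now [(2, 77), (5, 66), (7, 72), (9, 56), (13, 68), (14, 48), (15, 88), (18, 43)])
READ a @v5: history=[(2, 77), (5, 66), (7, 72), (9, 56), (13, 68), (14, 48), (15, 88), (18, 43)] -> pick v5 -> 66
READ a @v7: history=[(2, 77), (5, 66), (7, 72), (9, 56), (13, 68), (14, 48), (15, 88), (18, 43)] -> pick v7 -> 72
READ b @v9: history=[(1, 84), (3, 86), (4, 78), (6, 58), (8, 45), (10, 33), (11, 69), (12, 71), (16, 7), (17, 36)] -> pick v8 -> 45
READ a @v6: history=[(2, 77), (5, 66), (7, 72), (9, 56), (13, 68), (14, 48), (15, 88), (18, 43)] -> pick v5 -> 66
v19: WRITE a=24  (a history now [(2, 77), (5, 66), (7, 72), (9, 56), (13, 68), (14, 48), (15, 88), (18, 43), (19, 24)])
v20: WRITE b=14  (b history now [(1, 84), (3, 86), (4, 78), (6, 58), (8, 45), (10, 33), (11, 69), (12, 71), (16, 7), (17, 36), (20, 14)])
v21: WRITE b=33  (b history now [(1, 84), (3, 86), (4, 78), (6, 58), (8, 45), (10, 33), (11, 69), (12, 71), (16, 7), (17, 36), (20, 14), (21, 33)])
READ b @v2: history=[(1, 84), (3, 86), (4, 78), (6, 58), (8, 45), (10, 33), (11, 69), (12, 71), (16, 7), (17, 36), (20, 14), (21, 33)] -> pick v1 -> 84
READ b @v16: history=[(1, 84), (3, 86), (4, 78), (6, 58), (8, 45), (10, 33), (11, 69), (12, 71), (16, 7), (17, 36), (20, 14), (21, 33)] -> pick v16 -> 7
READ a @v14: history=[(2, 77), (5, 66), (7, 72), (9, 56), (13, 68), (14, 48), (15, 88), (18, 43), (19, 24)] -> pick v14 -> 48
READ b @v6: history=[(1, 84), (3, 86), (4, 78), (6, 58), (8, 45), (10, 33), (11, 69), (12, 71), (16, 7), (17, 36), (20, 14), (21, 33)] -> pick v6 -> 58
v22: WRITE a=63  (a history now [(2, 77), (5, 66), (7, 72), (9, 56), (13, 68), (14, 48), (15, 88), (18, 43), (19, 24), (22, 63)])

Answer: 84
77
66
72
45
66
84
7
48
58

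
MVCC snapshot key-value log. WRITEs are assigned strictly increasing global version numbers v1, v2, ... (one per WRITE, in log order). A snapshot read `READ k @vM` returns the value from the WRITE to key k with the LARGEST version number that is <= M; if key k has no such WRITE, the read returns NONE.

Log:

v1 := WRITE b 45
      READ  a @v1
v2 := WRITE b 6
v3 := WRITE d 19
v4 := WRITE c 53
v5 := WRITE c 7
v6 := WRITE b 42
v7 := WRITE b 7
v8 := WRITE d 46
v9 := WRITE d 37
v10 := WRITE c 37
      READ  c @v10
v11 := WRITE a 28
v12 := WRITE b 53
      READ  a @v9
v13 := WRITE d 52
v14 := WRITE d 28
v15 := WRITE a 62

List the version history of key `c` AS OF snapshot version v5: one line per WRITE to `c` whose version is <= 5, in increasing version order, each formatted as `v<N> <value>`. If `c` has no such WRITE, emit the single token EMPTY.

Answer: v4 53
v5 7

Derivation:
Scan writes for key=c with version <= 5:
  v1 WRITE b 45 -> skip
  v2 WRITE b 6 -> skip
  v3 WRITE d 19 -> skip
  v4 WRITE c 53 -> keep
  v5 WRITE c 7 -> keep
  v6 WRITE b 42 -> skip
  v7 WRITE b 7 -> skip
  v8 WRITE d 46 -> skip
  v9 WRITE d 37 -> skip
  v10 WRITE c 37 -> drop (> snap)
  v11 WRITE a 28 -> skip
  v12 WRITE b 53 -> skip
  v13 WRITE d 52 -> skip
  v14 WRITE d 28 -> skip
  v15 WRITE a 62 -> skip
Collected: [(4, 53), (5, 7)]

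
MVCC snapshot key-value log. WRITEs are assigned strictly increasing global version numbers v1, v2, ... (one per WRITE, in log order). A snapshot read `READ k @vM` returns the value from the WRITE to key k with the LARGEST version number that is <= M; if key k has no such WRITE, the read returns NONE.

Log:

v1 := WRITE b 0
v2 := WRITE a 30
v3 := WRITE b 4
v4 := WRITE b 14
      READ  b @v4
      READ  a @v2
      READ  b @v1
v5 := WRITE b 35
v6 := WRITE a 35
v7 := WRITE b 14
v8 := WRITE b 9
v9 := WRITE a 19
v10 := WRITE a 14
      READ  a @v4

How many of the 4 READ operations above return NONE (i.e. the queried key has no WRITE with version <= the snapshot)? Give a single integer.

Answer: 0

Derivation:
v1: WRITE b=0  (b history now [(1, 0)])
v2: WRITE a=30  (a history now [(2, 30)])
v3: WRITE b=4  (b history now [(1, 0), (3, 4)])
v4: WRITE b=14  (b history now [(1, 0), (3, 4), (4, 14)])
READ b @v4: history=[(1, 0), (3, 4), (4, 14)] -> pick v4 -> 14
READ a @v2: history=[(2, 30)] -> pick v2 -> 30
READ b @v1: history=[(1, 0), (3, 4), (4, 14)] -> pick v1 -> 0
v5: WRITE b=35  (b history now [(1, 0), (3, 4), (4, 14), (5, 35)])
v6: WRITE a=35  (a history now [(2, 30), (6, 35)])
v7: WRITE b=14  (b history now [(1, 0), (3, 4), (4, 14), (5, 35), (7, 14)])
v8: WRITE b=9  (b history now [(1, 0), (3, 4), (4, 14), (5, 35), (7, 14), (8, 9)])
v9: WRITE a=19  (a history now [(2, 30), (6, 35), (9, 19)])
v10: WRITE a=14  (a history now [(2, 30), (6, 35), (9, 19), (10, 14)])
READ a @v4: history=[(2, 30), (6, 35), (9, 19), (10, 14)] -> pick v2 -> 30
Read results in order: ['14', '30', '0', '30']
NONE count = 0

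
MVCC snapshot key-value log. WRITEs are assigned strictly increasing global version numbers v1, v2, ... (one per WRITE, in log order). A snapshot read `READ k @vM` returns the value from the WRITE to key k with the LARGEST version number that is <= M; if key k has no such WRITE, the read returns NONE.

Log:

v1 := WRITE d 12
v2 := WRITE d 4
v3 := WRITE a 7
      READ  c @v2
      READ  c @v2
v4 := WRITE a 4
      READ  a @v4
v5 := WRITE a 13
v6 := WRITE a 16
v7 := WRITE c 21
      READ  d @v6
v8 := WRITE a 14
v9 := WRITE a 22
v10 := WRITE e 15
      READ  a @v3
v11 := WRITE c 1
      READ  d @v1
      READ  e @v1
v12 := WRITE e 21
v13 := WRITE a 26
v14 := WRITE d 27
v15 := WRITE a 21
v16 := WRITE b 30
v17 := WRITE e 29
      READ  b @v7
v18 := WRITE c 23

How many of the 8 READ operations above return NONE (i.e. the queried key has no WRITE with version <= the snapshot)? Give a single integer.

Answer: 4

Derivation:
v1: WRITE d=12  (d history now [(1, 12)])
v2: WRITE d=4  (d history now [(1, 12), (2, 4)])
v3: WRITE a=7  (a history now [(3, 7)])
READ c @v2: history=[] -> no version <= 2 -> NONE
READ c @v2: history=[] -> no version <= 2 -> NONE
v4: WRITE a=4  (a history now [(3, 7), (4, 4)])
READ a @v4: history=[(3, 7), (4, 4)] -> pick v4 -> 4
v5: WRITE a=13  (a history now [(3, 7), (4, 4), (5, 13)])
v6: WRITE a=16  (a history now [(3, 7), (4, 4), (5, 13), (6, 16)])
v7: WRITE c=21  (c history now [(7, 21)])
READ d @v6: history=[(1, 12), (2, 4)] -> pick v2 -> 4
v8: WRITE a=14  (a history now [(3, 7), (4, 4), (5, 13), (6, 16), (8, 14)])
v9: WRITE a=22  (a history now [(3, 7), (4, 4), (5, 13), (6, 16), (8, 14), (9, 22)])
v10: WRITE e=15  (e history now [(10, 15)])
READ a @v3: history=[(3, 7), (4, 4), (5, 13), (6, 16), (8, 14), (9, 22)] -> pick v3 -> 7
v11: WRITE c=1  (c history now [(7, 21), (11, 1)])
READ d @v1: history=[(1, 12), (2, 4)] -> pick v1 -> 12
READ e @v1: history=[(10, 15)] -> no version <= 1 -> NONE
v12: WRITE e=21  (e history now [(10, 15), (12, 21)])
v13: WRITE a=26  (a history now [(3, 7), (4, 4), (5, 13), (6, 16), (8, 14), (9, 22), (13, 26)])
v14: WRITE d=27  (d history now [(1, 12), (2, 4), (14, 27)])
v15: WRITE a=21  (a history now [(3, 7), (4, 4), (5, 13), (6, 16), (8, 14), (9, 22), (13, 26), (15, 21)])
v16: WRITE b=30  (b history now [(16, 30)])
v17: WRITE e=29  (e history now [(10, 15), (12, 21), (17, 29)])
READ b @v7: history=[(16, 30)] -> no version <= 7 -> NONE
v18: WRITE c=23  (c history now [(7, 21), (11, 1), (18, 23)])
Read results in order: ['NONE', 'NONE', '4', '4', '7', '12', 'NONE', 'NONE']
NONE count = 4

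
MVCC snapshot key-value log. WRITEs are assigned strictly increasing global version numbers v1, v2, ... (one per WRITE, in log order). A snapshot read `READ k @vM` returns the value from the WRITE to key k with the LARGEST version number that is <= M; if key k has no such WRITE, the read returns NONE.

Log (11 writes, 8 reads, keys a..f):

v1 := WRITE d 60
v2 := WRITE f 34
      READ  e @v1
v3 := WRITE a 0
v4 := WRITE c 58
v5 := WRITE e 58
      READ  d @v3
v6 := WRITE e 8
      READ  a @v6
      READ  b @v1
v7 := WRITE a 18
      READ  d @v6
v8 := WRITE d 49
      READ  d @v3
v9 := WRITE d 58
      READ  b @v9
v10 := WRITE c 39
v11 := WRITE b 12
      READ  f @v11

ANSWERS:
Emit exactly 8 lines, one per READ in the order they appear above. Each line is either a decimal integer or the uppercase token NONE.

v1: WRITE d=60  (d history now [(1, 60)])
v2: WRITE f=34  (f history now [(2, 34)])
READ e @v1: history=[] -> no version <= 1 -> NONE
v3: WRITE a=0  (a history now [(3, 0)])
v4: WRITE c=58  (c history now [(4, 58)])
v5: WRITE e=58  (e history now [(5, 58)])
READ d @v3: history=[(1, 60)] -> pick v1 -> 60
v6: WRITE e=8  (e history now [(5, 58), (6, 8)])
READ a @v6: history=[(3, 0)] -> pick v3 -> 0
READ b @v1: history=[] -> no version <= 1 -> NONE
v7: WRITE a=18  (a history now [(3, 0), (7, 18)])
READ d @v6: history=[(1, 60)] -> pick v1 -> 60
v8: WRITE d=49  (d history now [(1, 60), (8, 49)])
READ d @v3: history=[(1, 60), (8, 49)] -> pick v1 -> 60
v9: WRITE d=58  (d history now [(1, 60), (8, 49), (9, 58)])
READ b @v9: history=[] -> no version <= 9 -> NONE
v10: WRITE c=39  (c history now [(4, 58), (10, 39)])
v11: WRITE b=12  (b history now [(11, 12)])
READ f @v11: history=[(2, 34)] -> pick v2 -> 34

Answer: NONE
60
0
NONE
60
60
NONE
34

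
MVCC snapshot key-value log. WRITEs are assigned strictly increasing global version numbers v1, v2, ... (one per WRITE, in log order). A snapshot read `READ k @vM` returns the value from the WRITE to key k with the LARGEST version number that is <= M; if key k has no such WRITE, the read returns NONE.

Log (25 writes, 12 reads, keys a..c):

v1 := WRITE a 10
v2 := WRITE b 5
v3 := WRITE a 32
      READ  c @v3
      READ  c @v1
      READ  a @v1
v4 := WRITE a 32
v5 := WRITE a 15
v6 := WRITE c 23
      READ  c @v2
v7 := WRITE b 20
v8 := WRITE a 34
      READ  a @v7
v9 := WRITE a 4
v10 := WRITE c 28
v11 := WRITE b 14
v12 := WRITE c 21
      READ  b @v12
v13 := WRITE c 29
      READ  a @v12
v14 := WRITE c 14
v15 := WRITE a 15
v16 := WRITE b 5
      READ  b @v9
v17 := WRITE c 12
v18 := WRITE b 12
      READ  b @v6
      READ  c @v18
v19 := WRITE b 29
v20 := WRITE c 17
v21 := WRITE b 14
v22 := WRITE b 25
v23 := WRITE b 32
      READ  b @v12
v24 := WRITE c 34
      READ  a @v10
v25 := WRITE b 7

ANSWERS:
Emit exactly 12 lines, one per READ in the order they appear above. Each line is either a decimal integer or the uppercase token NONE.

Answer: NONE
NONE
10
NONE
15
14
4
20
5
12
14
4

Derivation:
v1: WRITE a=10  (a history now [(1, 10)])
v2: WRITE b=5  (b history now [(2, 5)])
v3: WRITE a=32  (a history now [(1, 10), (3, 32)])
READ c @v3: history=[] -> no version <= 3 -> NONE
READ c @v1: history=[] -> no version <= 1 -> NONE
READ a @v1: history=[(1, 10), (3, 32)] -> pick v1 -> 10
v4: WRITE a=32  (a history now [(1, 10), (3, 32), (4, 32)])
v5: WRITE a=15  (a history now [(1, 10), (3, 32), (4, 32), (5, 15)])
v6: WRITE c=23  (c history now [(6, 23)])
READ c @v2: history=[(6, 23)] -> no version <= 2 -> NONE
v7: WRITE b=20  (b history now [(2, 5), (7, 20)])
v8: WRITE a=34  (a history now [(1, 10), (3, 32), (4, 32), (5, 15), (8, 34)])
READ a @v7: history=[(1, 10), (3, 32), (4, 32), (5, 15), (8, 34)] -> pick v5 -> 15
v9: WRITE a=4  (a history now [(1, 10), (3, 32), (4, 32), (5, 15), (8, 34), (9, 4)])
v10: WRITE c=28  (c history now [(6, 23), (10, 28)])
v11: WRITE b=14  (b history now [(2, 5), (7, 20), (11, 14)])
v12: WRITE c=21  (c history now [(6, 23), (10, 28), (12, 21)])
READ b @v12: history=[(2, 5), (7, 20), (11, 14)] -> pick v11 -> 14
v13: WRITE c=29  (c history now [(6, 23), (10, 28), (12, 21), (13, 29)])
READ a @v12: history=[(1, 10), (3, 32), (4, 32), (5, 15), (8, 34), (9, 4)] -> pick v9 -> 4
v14: WRITE c=14  (c history now [(6, 23), (10, 28), (12, 21), (13, 29), (14, 14)])
v15: WRITE a=15  (a history now [(1, 10), (3, 32), (4, 32), (5, 15), (8, 34), (9, 4), (15, 15)])
v16: WRITE b=5  (b history now [(2, 5), (7, 20), (11, 14), (16, 5)])
READ b @v9: history=[(2, 5), (7, 20), (11, 14), (16, 5)] -> pick v7 -> 20
v17: WRITE c=12  (c history now [(6, 23), (10, 28), (12, 21), (13, 29), (14, 14), (17, 12)])
v18: WRITE b=12  (b history now [(2, 5), (7, 20), (11, 14), (16, 5), (18, 12)])
READ b @v6: history=[(2, 5), (7, 20), (11, 14), (16, 5), (18, 12)] -> pick v2 -> 5
READ c @v18: history=[(6, 23), (10, 28), (12, 21), (13, 29), (14, 14), (17, 12)] -> pick v17 -> 12
v19: WRITE b=29  (b history now [(2, 5), (7, 20), (11, 14), (16, 5), (18, 12), (19, 29)])
v20: WRITE c=17  (c history now [(6, 23), (10, 28), (12, 21), (13, 29), (14, 14), (17, 12), (20, 17)])
v21: WRITE b=14  (b history now [(2, 5), (7, 20), (11, 14), (16, 5), (18, 12), (19, 29), (21, 14)])
v22: WRITE b=25  (b history now [(2, 5), (7, 20), (11, 14), (16, 5), (18, 12), (19, 29), (21, 14), (22, 25)])
v23: WRITE b=32  (b history now [(2, 5), (7, 20), (11, 14), (16, 5), (18, 12), (19, 29), (21, 14), (22, 25), (23, 32)])
READ b @v12: history=[(2, 5), (7, 20), (11, 14), (16, 5), (18, 12), (19, 29), (21, 14), (22, 25), (23, 32)] -> pick v11 -> 14
v24: WRITE c=34  (c history now [(6, 23), (10, 28), (12, 21), (13, 29), (14, 14), (17, 12), (20, 17), (24, 34)])
READ a @v10: history=[(1, 10), (3, 32), (4, 32), (5, 15), (8, 34), (9, 4), (15, 15)] -> pick v9 -> 4
v25: WRITE b=7  (b history now [(2, 5), (7, 20), (11, 14), (16, 5), (18, 12), (19, 29), (21, 14), (22, 25), (23, 32), (25, 7)])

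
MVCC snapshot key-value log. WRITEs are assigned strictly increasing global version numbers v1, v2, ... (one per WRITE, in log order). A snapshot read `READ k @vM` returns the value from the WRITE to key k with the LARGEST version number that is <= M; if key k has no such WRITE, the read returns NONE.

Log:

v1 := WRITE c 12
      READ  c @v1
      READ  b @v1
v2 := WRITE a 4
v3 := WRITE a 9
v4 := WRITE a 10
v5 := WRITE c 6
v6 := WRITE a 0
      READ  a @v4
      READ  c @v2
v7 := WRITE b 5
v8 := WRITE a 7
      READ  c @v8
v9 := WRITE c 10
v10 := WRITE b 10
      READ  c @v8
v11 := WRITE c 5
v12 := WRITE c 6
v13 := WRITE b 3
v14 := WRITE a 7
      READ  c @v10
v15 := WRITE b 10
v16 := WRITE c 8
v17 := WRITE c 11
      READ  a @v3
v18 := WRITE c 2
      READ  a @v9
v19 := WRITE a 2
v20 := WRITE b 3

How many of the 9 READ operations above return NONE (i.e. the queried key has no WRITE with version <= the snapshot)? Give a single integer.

Answer: 1

Derivation:
v1: WRITE c=12  (c history now [(1, 12)])
READ c @v1: history=[(1, 12)] -> pick v1 -> 12
READ b @v1: history=[] -> no version <= 1 -> NONE
v2: WRITE a=4  (a history now [(2, 4)])
v3: WRITE a=9  (a history now [(2, 4), (3, 9)])
v4: WRITE a=10  (a history now [(2, 4), (3, 9), (4, 10)])
v5: WRITE c=6  (c history now [(1, 12), (5, 6)])
v6: WRITE a=0  (a history now [(2, 4), (3, 9), (4, 10), (6, 0)])
READ a @v4: history=[(2, 4), (3, 9), (4, 10), (6, 0)] -> pick v4 -> 10
READ c @v2: history=[(1, 12), (5, 6)] -> pick v1 -> 12
v7: WRITE b=5  (b history now [(7, 5)])
v8: WRITE a=7  (a history now [(2, 4), (3, 9), (4, 10), (6, 0), (8, 7)])
READ c @v8: history=[(1, 12), (5, 6)] -> pick v5 -> 6
v9: WRITE c=10  (c history now [(1, 12), (5, 6), (9, 10)])
v10: WRITE b=10  (b history now [(7, 5), (10, 10)])
READ c @v8: history=[(1, 12), (5, 6), (9, 10)] -> pick v5 -> 6
v11: WRITE c=5  (c history now [(1, 12), (5, 6), (9, 10), (11, 5)])
v12: WRITE c=6  (c history now [(1, 12), (5, 6), (9, 10), (11, 5), (12, 6)])
v13: WRITE b=3  (b history now [(7, 5), (10, 10), (13, 3)])
v14: WRITE a=7  (a history now [(2, 4), (3, 9), (4, 10), (6, 0), (8, 7), (14, 7)])
READ c @v10: history=[(1, 12), (5, 6), (9, 10), (11, 5), (12, 6)] -> pick v9 -> 10
v15: WRITE b=10  (b history now [(7, 5), (10, 10), (13, 3), (15, 10)])
v16: WRITE c=8  (c history now [(1, 12), (5, 6), (9, 10), (11, 5), (12, 6), (16, 8)])
v17: WRITE c=11  (c history now [(1, 12), (5, 6), (9, 10), (11, 5), (12, 6), (16, 8), (17, 11)])
READ a @v3: history=[(2, 4), (3, 9), (4, 10), (6, 0), (8, 7), (14, 7)] -> pick v3 -> 9
v18: WRITE c=2  (c history now [(1, 12), (5, 6), (9, 10), (11, 5), (12, 6), (16, 8), (17, 11), (18, 2)])
READ a @v9: history=[(2, 4), (3, 9), (4, 10), (6, 0), (8, 7), (14, 7)] -> pick v8 -> 7
v19: WRITE a=2  (a history now [(2, 4), (3, 9), (4, 10), (6, 0), (8, 7), (14, 7), (19, 2)])
v20: WRITE b=3  (b history now [(7, 5), (10, 10), (13, 3), (15, 10), (20, 3)])
Read results in order: ['12', 'NONE', '10', '12', '6', '6', '10', '9', '7']
NONE count = 1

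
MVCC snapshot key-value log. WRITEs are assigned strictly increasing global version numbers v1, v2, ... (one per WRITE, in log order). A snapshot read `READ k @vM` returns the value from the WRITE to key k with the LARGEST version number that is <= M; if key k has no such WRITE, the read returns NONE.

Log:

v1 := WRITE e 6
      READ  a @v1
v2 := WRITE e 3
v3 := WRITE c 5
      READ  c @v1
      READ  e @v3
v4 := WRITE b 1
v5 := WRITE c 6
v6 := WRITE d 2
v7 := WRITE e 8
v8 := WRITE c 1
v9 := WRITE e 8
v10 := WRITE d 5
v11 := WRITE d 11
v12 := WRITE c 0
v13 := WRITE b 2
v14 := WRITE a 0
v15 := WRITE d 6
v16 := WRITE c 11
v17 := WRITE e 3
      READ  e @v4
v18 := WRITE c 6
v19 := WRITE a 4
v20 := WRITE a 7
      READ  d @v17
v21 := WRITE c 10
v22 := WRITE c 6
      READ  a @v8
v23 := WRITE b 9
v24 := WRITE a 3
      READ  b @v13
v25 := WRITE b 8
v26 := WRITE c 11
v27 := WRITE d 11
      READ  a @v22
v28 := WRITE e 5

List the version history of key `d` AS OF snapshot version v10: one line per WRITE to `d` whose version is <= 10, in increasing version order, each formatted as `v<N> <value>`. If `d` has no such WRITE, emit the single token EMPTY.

Scan writes for key=d with version <= 10:
  v1 WRITE e 6 -> skip
  v2 WRITE e 3 -> skip
  v3 WRITE c 5 -> skip
  v4 WRITE b 1 -> skip
  v5 WRITE c 6 -> skip
  v6 WRITE d 2 -> keep
  v7 WRITE e 8 -> skip
  v8 WRITE c 1 -> skip
  v9 WRITE e 8 -> skip
  v10 WRITE d 5 -> keep
  v11 WRITE d 11 -> drop (> snap)
  v12 WRITE c 0 -> skip
  v13 WRITE b 2 -> skip
  v14 WRITE a 0 -> skip
  v15 WRITE d 6 -> drop (> snap)
  v16 WRITE c 11 -> skip
  v17 WRITE e 3 -> skip
  v18 WRITE c 6 -> skip
  v19 WRITE a 4 -> skip
  v20 WRITE a 7 -> skip
  v21 WRITE c 10 -> skip
  v22 WRITE c 6 -> skip
  v23 WRITE b 9 -> skip
  v24 WRITE a 3 -> skip
  v25 WRITE b 8 -> skip
  v26 WRITE c 11 -> skip
  v27 WRITE d 11 -> drop (> snap)
  v28 WRITE e 5 -> skip
Collected: [(6, 2), (10, 5)]

Answer: v6 2
v10 5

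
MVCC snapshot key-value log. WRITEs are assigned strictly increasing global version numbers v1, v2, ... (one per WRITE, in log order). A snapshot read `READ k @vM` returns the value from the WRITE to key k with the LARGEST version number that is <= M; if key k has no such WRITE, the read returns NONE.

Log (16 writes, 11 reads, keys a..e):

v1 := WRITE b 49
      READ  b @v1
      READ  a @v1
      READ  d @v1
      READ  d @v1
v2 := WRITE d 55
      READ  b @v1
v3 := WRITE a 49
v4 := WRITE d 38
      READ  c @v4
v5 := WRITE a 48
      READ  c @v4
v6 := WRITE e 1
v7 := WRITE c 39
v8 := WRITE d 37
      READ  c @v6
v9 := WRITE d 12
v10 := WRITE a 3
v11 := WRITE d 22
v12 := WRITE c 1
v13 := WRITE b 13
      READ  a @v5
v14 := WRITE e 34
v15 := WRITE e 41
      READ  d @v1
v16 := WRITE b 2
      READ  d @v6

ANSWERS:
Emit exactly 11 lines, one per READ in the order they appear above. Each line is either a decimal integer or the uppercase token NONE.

v1: WRITE b=49  (b history now [(1, 49)])
READ b @v1: history=[(1, 49)] -> pick v1 -> 49
READ a @v1: history=[] -> no version <= 1 -> NONE
READ d @v1: history=[] -> no version <= 1 -> NONE
READ d @v1: history=[] -> no version <= 1 -> NONE
v2: WRITE d=55  (d history now [(2, 55)])
READ b @v1: history=[(1, 49)] -> pick v1 -> 49
v3: WRITE a=49  (a history now [(3, 49)])
v4: WRITE d=38  (d history now [(2, 55), (4, 38)])
READ c @v4: history=[] -> no version <= 4 -> NONE
v5: WRITE a=48  (a history now [(3, 49), (5, 48)])
READ c @v4: history=[] -> no version <= 4 -> NONE
v6: WRITE e=1  (e history now [(6, 1)])
v7: WRITE c=39  (c history now [(7, 39)])
v8: WRITE d=37  (d history now [(2, 55), (4, 38), (8, 37)])
READ c @v6: history=[(7, 39)] -> no version <= 6 -> NONE
v9: WRITE d=12  (d history now [(2, 55), (4, 38), (8, 37), (9, 12)])
v10: WRITE a=3  (a history now [(3, 49), (5, 48), (10, 3)])
v11: WRITE d=22  (d history now [(2, 55), (4, 38), (8, 37), (9, 12), (11, 22)])
v12: WRITE c=1  (c history now [(7, 39), (12, 1)])
v13: WRITE b=13  (b history now [(1, 49), (13, 13)])
READ a @v5: history=[(3, 49), (5, 48), (10, 3)] -> pick v5 -> 48
v14: WRITE e=34  (e history now [(6, 1), (14, 34)])
v15: WRITE e=41  (e history now [(6, 1), (14, 34), (15, 41)])
READ d @v1: history=[(2, 55), (4, 38), (8, 37), (9, 12), (11, 22)] -> no version <= 1 -> NONE
v16: WRITE b=2  (b history now [(1, 49), (13, 13), (16, 2)])
READ d @v6: history=[(2, 55), (4, 38), (8, 37), (9, 12), (11, 22)] -> pick v4 -> 38

Answer: 49
NONE
NONE
NONE
49
NONE
NONE
NONE
48
NONE
38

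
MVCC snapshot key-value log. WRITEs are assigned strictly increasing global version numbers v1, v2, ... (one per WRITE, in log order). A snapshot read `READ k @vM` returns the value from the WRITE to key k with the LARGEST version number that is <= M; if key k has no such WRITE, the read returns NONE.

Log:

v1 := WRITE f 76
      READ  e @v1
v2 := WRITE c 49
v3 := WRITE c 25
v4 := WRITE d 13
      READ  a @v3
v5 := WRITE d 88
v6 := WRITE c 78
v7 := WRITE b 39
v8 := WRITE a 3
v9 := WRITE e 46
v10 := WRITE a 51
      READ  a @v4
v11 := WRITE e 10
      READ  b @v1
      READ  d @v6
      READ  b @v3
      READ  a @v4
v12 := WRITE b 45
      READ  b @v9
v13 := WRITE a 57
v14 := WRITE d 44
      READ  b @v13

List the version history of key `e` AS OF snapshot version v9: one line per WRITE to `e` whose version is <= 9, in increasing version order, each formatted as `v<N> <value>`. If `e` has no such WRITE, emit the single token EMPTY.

Scan writes for key=e with version <= 9:
  v1 WRITE f 76 -> skip
  v2 WRITE c 49 -> skip
  v3 WRITE c 25 -> skip
  v4 WRITE d 13 -> skip
  v5 WRITE d 88 -> skip
  v6 WRITE c 78 -> skip
  v7 WRITE b 39 -> skip
  v8 WRITE a 3 -> skip
  v9 WRITE e 46 -> keep
  v10 WRITE a 51 -> skip
  v11 WRITE e 10 -> drop (> snap)
  v12 WRITE b 45 -> skip
  v13 WRITE a 57 -> skip
  v14 WRITE d 44 -> skip
Collected: [(9, 46)]

Answer: v9 46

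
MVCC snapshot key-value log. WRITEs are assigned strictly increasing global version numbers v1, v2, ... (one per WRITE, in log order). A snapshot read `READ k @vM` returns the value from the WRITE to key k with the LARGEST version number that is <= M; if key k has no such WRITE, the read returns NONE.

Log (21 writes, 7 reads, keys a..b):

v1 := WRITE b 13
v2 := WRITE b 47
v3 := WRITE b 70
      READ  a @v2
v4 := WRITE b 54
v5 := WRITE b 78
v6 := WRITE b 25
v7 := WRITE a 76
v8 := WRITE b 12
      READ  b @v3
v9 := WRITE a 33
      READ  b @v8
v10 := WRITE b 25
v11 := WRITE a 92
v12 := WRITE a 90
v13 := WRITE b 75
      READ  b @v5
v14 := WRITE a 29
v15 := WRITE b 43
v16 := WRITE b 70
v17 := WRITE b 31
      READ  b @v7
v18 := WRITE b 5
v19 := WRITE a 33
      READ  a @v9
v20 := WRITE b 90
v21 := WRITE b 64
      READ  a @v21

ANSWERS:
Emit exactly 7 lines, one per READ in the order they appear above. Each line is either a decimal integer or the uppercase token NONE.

Answer: NONE
70
12
78
25
33
33

Derivation:
v1: WRITE b=13  (b history now [(1, 13)])
v2: WRITE b=47  (b history now [(1, 13), (2, 47)])
v3: WRITE b=70  (b history now [(1, 13), (2, 47), (3, 70)])
READ a @v2: history=[] -> no version <= 2 -> NONE
v4: WRITE b=54  (b history now [(1, 13), (2, 47), (3, 70), (4, 54)])
v5: WRITE b=78  (b history now [(1, 13), (2, 47), (3, 70), (4, 54), (5, 78)])
v6: WRITE b=25  (b history now [(1, 13), (2, 47), (3, 70), (4, 54), (5, 78), (6, 25)])
v7: WRITE a=76  (a history now [(7, 76)])
v8: WRITE b=12  (b history now [(1, 13), (2, 47), (3, 70), (4, 54), (5, 78), (6, 25), (8, 12)])
READ b @v3: history=[(1, 13), (2, 47), (3, 70), (4, 54), (5, 78), (6, 25), (8, 12)] -> pick v3 -> 70
v9: WRITE a=33  (a history now [(7, 76), (9, 33)])
READ b @v8: history=[(1, 13), (2, 47), (3, 70), (4, 54), (5, 78), (6, 25), (8, 12)] -> pick v8 -> 12
v10: WRITE b=25  (b history now [(1, 13), (2, 47), (3, 70), (4, 54), (5, 78), (6, 25), (8, 12), (10, 25)])
v11: WRITE a=92  (a history now [(7, 76), (9, 33), (11, 92)])
v12: WRITE a=90  (a history now [(7, 76), (9, 33), (11, 92), (12, 90)])
v13: WRITE b=75  (b history now [(1, 13), (2, 47), (3, 70), (4, 54), (5, 78), (6, 25), (8, 12), (10, 25), (13, 75)])
READ b @v5: history=[(1, 13), (2, 47), (3, 70), (4, 54), (5, 78), (6, 25), (8, 12), (10, 25), (13, 75)] -> pick v5 -> 78
v14: WRITE a=29  (a history now [(7, 76), (9, 33), (11, 92), (12, 90), (14, 29)])
v15: WRITE b=43  (b history now [(1, 13), (2, 47), (3, 70), (4, 54), (5, 78), (6, 25), (8, 12), (10, 25), (13, 75), (15, 43)])
v16: WRITE b=70  (b history now [(1, 13), (2, 47), (3, 70), (4, 54), (5, 78), (6, 25), (8, 12), (10, 25), (13, 75), (15, 43), (16, 70)])
v17: WRITE b=31  (b history now [(1, 13), (2, 47), (3, 70), (4, 54), (5, 78), (6, 25), (8, 12), (10, 25), (13, 75), (15, 43), (16, 70), (17, 31)])
READ b @v7: history=[(1, 13), (2, 47), (3, 70), (4, 54), (5, 78), (6, 25), (8, 12), (10, 25), (13, 75), (15, 43), (16, 70), (17, 31)] -> pick v6 -> 25
v18: WRITE b=5  (b history now [(1, 13), (2, 47), (3, 70), (4, 54), (5, 78), (6, 25), (8, 12), (10, 25), (13, 75), (15, 43), (16, 70), (17, 31), (18, 5)])
v19: WRITE a=33  (a history now [(7, 76), (9, 33), (11, 92), (12, 90), (14, 29), (19, 33)])
READ a @v9: history=[(7, 76), (9, 33), (11, 92), (12, 90), (14, 29), (19, 33)] -> pick v9 -> 33
v20: WRITE b=90  (b history now [(1, 13), (2, 47), (3, 70), (4, 54), (5, 78), (6, 25), (8, 12), (10, 25), (13, 75), (15, 43), (16, 70), (17, 31), (18, 5), (20, 90)])
v21: WRITE b=64  (b history now [(1, 13), (2, 47), (3, 70), (4, 54), (5, 78), (6, 25), (8, 12), (10, 25), (13, 75), (15, 43), (16, 70), (17, 31), (18, 5), (20, 90), (21, 64)])
READ a @v21: history=[(7, 76), (9, 33), (11, 92), (12, 90), (14, 29), (19, 33)] -> pick v19 -> 33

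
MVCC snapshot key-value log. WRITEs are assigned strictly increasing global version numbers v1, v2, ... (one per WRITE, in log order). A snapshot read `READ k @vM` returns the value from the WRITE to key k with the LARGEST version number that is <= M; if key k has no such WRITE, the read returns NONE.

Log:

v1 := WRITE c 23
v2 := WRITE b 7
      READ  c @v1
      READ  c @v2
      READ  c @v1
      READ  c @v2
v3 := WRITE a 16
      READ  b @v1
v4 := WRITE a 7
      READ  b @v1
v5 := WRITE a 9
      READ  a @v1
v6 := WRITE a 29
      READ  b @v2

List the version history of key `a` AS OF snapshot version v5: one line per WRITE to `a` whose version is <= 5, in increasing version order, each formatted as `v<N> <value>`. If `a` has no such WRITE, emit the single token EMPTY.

Scan writes for key=a with version <= 5:
  v1 WRITE c 23 -> skip
  v2 WRITE b 7 -> skip
  v3 WRITE a 16 -> keep
  v4 WRITE a 7 -> keep
  v5 WRITE a 9 -> keep
  v6 WRITE a 29 -> drop (> snap)
Collected: [(3, 16), (4, 7), (5, 9)]

Answer: v3 16
v4 7
v5 9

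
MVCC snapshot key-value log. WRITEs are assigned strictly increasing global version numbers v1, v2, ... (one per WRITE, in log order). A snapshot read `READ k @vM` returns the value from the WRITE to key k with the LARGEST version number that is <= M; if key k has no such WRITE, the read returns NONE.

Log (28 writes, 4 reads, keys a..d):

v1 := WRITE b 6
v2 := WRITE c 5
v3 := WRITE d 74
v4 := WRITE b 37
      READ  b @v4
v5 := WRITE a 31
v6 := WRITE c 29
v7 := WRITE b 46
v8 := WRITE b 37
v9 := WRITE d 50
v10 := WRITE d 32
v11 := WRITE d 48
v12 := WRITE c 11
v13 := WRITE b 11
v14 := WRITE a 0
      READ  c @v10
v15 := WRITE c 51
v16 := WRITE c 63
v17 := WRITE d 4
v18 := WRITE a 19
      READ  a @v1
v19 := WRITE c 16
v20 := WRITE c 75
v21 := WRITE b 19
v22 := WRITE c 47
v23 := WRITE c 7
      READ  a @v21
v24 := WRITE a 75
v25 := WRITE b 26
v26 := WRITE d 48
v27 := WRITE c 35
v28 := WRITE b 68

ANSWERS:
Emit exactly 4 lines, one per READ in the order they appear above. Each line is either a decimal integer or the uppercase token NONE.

v1: WRITE b=6  (b history now [(1, 6)])
v2: WRITE c=5  (c history now [(2, 5)])
v3: WRITE d=74  (d history now [(3, 74)])
v4: WRITE b=37  (b history now [(1, 6), (4, 37)])
READ b @v4: history=[(1, 6), (4, 37)] -> pick v4 -> 37
v5: WRITE a=31  (a history now [(5, 31)])
v6: WRITE c=29  (c history now [(2, 5), (6, 29)])
v7: WRITE b=46  (b history now [(1, 6), (4, 37), (7, 46)])
v8: WRITE b=37  (b history now [(1, 6), (4, 37), (7, 46), (8, 37)])
v9: WRITE d=50  (d history now [(3, 74), (9, 50)])
v10: WRITE d=32  (d history now [(3, 74), (9, 50), (10, 32)])
v11: WRITE d=48  (d history now [(3, 74), (9, 50), (10, 32), (11, 48)])
v12: WRITE c=11  (c history now [(2, 5), (6, 29), (12, 11)])
v13: WRITE b=11  (b history now [(1, 6), (4, 37), (7, 46), (8, 37), (13, 11)])
v14: WRITE a=0  (a history now [(5, 31), (14, 0)])
READ c @v10: history=[(2, 5), (6, 29), (12, 11)] -> pick v6 -> 29
v15: WRITE c=51  (c history now [(2, 5), (6, 29), (12, 11), (15, 51)])
v16: WRITE c=63  (c history now [(2, 5), (6, 29), (12, 11), (15, 51), (16, 63)])
v17: WRITE d=4  (d history now [(3, 74), (9, 50), (10, 32), (11, 48), (17, 4)])
v18: WRITE a=19  (a history now [(5, 31), (14, 0), (18, 19)])
READ a @v1: history=[(5, 31), (14, 0), (18, 19)] -> no version <= 1 -> NONE
v19: WRITE c=16  (c history now [(2, 5), (6, 29), (12, 11), (15, 51), (16, 63), (19, 16)])
v20: WRITE c=75  (c history now [(2, 5), (6, 29), (12, 11), (15, 51), (16, 63), (19, 16), (20, 75)])
v21: WRITE b=19  (b history now [(1, 6), (4, 37), (7, 46), (8, 37), (13, 11), (21, 19)])
v22: WRITE c=47  (c history now [(2, 5), (6, 29), (12, 11), (15, 51), (16, 63), (19, 16), (20, 75), (22, 47)])
v23: WRITE c=7  (c history now [(2, 5), (6, 29), (12, 11), (15, 51), (16, 63), (19, 16), (20, 75), (22, 47), (23, 7)])
READ a @v21: history=[(5, 31), (14, 0), (18, 19)] -> pick v18 -> 19
v24: WRITE a=75  (a history now [(5, 31), (14, 0), (18, 19), (24, 75)])
v25: WRITE b=26  (b history now [(1, 6), (4, 37), (7, 46), (8, 37), (13, 11), (21, 19), (25, 26)])
v26: WRITE d=48  (d history now [(3, 74), (9, 50), (10, 32), (11, 48), (17, 4), (26, 48)])
v27: WRITE c=35  (c history now [(2, 5), (6, 29), (12, 11), (15, 51), (16, 63), (19, 16), (20, 75), (22, 47), (23, 7), (27, 35)])
v28: WRITE b=68  (b history now [(1, 6), (4, 37), (7, 46), (8, 37), (13, 11), (21, 19), (25, 26), (28, 68)])

Answer: 37
29
NONE
19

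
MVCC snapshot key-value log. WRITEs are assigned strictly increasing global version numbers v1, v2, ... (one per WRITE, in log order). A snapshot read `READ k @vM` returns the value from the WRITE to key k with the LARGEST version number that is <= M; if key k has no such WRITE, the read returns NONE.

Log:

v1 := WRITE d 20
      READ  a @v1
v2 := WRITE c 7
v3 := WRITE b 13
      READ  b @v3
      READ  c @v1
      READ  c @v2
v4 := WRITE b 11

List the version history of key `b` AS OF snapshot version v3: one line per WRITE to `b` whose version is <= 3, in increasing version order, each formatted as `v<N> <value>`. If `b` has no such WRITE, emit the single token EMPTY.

Scan writes for key=b with version <= 3:
  v1 WRITE d 20 -> skip
  v2 WRITE c 7 -> skip
  v3 WRITE b 13 -> keep
  v4 WRITE b 11 -> drop (> snap)
Collected: [(3, 13)]

Answer: v3 13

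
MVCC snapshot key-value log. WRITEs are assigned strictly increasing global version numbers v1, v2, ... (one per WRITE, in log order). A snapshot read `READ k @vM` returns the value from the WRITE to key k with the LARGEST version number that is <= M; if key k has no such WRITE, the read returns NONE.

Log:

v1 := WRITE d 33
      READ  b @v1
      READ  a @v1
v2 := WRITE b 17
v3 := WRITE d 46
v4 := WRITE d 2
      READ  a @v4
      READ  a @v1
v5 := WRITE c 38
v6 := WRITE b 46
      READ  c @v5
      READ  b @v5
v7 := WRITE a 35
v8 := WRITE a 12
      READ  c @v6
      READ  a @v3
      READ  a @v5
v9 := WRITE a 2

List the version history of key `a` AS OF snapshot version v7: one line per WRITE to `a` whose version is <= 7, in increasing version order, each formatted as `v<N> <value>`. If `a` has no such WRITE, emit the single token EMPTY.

Answer: v7 35

Derivation:
Scan writes for key=a with version <= 7:
  v1 WRITE d 33 -> skip
  v2 WRITE b 17 -> skip
  v3 WRITE d 46 -> skip
  v4 WRITE d 2 -> skip
  v5 WRITE c 38 -> skip
  v6 WRITE b 46 -> skip
  v7 WRITE a 35 -> keep
  v8 WRITE a 12 -> drop (> snap)
  v9 WRITE a 2 -> drop (> snap)
Collected: [(7, 35)]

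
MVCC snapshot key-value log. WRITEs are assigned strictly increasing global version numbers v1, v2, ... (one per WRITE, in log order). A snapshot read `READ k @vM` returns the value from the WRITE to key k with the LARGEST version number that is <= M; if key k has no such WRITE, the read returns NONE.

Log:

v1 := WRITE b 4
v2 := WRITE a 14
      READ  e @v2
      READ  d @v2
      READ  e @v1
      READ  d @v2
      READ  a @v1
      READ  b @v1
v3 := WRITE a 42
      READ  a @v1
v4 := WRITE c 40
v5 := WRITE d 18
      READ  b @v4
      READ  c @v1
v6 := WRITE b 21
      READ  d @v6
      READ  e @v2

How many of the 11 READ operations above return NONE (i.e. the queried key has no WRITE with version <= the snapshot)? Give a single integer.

Answer: 8

Derivation:
v1: WRITE b=4  (b history now [(1, 4)])
v2: WRITE a=14  (a history now [(2, 14)])
READ e @v2: history=[] -> no version <= 2 -> NONE
READ d @v2: history=[] -> no version <= 2 -> NONE
READ e @v1: history=[] -> no version <= 1 -> NONE
READ d @v2: history=[] -> no version <= 2 -> NONE
READ a @v1: history=[(2, 14)] -> no version <= 1 -> NONE
READ b @v1: history=[(1, 4)] -> pick v1 -> 4
v3: WRITE a=42  (a history now [(2, 14), (3, 42)])
READ a @v1: history=[(2, 14), (3, 42)] -> no version <= 1 -> NONE
v4: WRITE c=40  (c history now [(4, 40)])
v5: WRITE d=18  (d history now [(5, 18)])
READ b @v4: history=[(1, 4)] -> pick v1 -> 4
READ c @v1: history=[(4, 40)] -> no version <= 1 -> NONE
v6: WRITE b=21  (b history now [(1, 4), (6, 21)])
READ d @v6: history=[(5, 18)] -> pick v5 -> 18
READ e @v2: history=[] -> no version <= 2 -> NONE
Read results in order: ['NONE', 'NONE', 'NONE', 'NONE', 'NONE', '4', 'NONE', '4', 'NONE', '18', 'NONE']
NONE count = 8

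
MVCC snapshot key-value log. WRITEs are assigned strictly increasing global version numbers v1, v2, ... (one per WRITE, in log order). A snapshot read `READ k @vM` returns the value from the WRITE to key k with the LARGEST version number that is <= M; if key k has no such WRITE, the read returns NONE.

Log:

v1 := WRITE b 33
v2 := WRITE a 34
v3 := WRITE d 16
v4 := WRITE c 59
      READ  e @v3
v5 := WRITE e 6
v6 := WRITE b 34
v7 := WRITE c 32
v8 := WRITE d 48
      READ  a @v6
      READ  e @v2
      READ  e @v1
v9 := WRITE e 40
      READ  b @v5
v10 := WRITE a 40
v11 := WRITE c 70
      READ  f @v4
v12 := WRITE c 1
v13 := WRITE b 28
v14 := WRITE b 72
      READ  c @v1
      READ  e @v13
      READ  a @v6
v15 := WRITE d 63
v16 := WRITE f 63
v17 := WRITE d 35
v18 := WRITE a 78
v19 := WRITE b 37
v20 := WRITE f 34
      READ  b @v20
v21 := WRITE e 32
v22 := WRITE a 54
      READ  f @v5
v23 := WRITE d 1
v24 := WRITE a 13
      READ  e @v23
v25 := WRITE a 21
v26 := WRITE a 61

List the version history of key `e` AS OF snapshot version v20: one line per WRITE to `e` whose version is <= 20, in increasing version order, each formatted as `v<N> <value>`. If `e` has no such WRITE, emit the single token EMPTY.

Answer: v5 6
v9 40

Derivation:
Scan writes for key=e with version <= 20:
  v1 WRITE b 33 -> skip
  v2 WRITE a 34 -> skip
  v3 WRITE d 16 -> skip
  v4 WRITE c 59 -> skip
  v5 WRITE e 6 -> keep
  v6 WRITE b 34 -> skip
  v7 WRITE c 32 -> skip
  v8 WRITE d 48 -> skip
  v9 WRITE e 40 -> keep
  v10 WRITE a 40 -> skip
  v11 WRITE c 70 -> skip
  v12 WRITE c 1 -> skip
  v13 WRITE b 28 -> skip
  v14 WRITE b 72 -> skip
  v15 WRITE d 63 -> skip
  v16 WRITE f 63 -> skip
  v17 WRITE d 35 -> skip
  v18 WRITE a 78 -> skip
  v19 WRITE b 37 -> skip
  v20 WRITE f 34 -> skip
  v21 WRITE e 32 -> drop (> snap)
  v22 WRITE a 54 -> skip
  v23 WRITE d 1 -> skip
  v24 WRITE a 13 -> skip
  v25 WRITE a 21 -> skip
  v26 WRITE a 61 -> skip
Collected: [(5, 6), (9, 40)]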